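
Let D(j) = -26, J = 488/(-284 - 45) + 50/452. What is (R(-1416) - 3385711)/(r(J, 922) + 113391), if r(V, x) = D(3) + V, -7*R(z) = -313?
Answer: -251737831008/8429039147 ≈ -29.866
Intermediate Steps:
R(z) = 313/7 (R(z) = -1/7*(-313) = 313/7)
J = -102063/74354 (J = 488/(-329) + 50*(1/452) = 488*(-1/329) + 25/226 = -488/329 + 25/226 = -102063/74354 ≈ -1.3727)
r(V, x) = -26 + V
(R(-1416) - 3385711)/(r(J, 922) + 113391) = (313/7 - 3385711)/((-26 - 102063/74354) + 113391) = -23699664/(7*(-2035267/74354 + 113391)) = -23699664/(7*8429039147/74354) = -23699664/7*74354/8429039147 = -251737831008/8429039147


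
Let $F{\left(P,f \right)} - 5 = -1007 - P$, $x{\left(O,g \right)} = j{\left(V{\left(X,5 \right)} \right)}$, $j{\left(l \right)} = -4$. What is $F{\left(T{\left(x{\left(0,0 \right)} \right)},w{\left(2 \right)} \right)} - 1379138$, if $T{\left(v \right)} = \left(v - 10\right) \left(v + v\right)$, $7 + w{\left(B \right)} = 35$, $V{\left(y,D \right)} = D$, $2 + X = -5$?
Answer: $-1380252$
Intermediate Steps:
$X = -7$ ($X = -2 - 5 = -7$)
$w{\left(B \right)} = 28$ ($w{\left(B \right)} = -7 + 35 = 28$)
$x{\left(O,g \right)} = -4$
$T{\left(v \right)} = 2 v \left(-10 + v\right)$ ($T{\left(v \right)} = \left(-10 + v\right) 2 v = 2 v \left(-10 + v\right)$)
$F{\left(P,f \right)} = -1002 - P$ ($F{\left(P,f \right)} = 5 - \left(1007 + P\right) = -1002 - P$)
$F{\left(T{\left(x{\left(0,0 \right)} \right)},w{\left(2 \right)} \right)} - 1379138 = \left(-1002 - 2 \left(-4\right) \left(-10 - 4\right)\right) - 1379138 = \left(-1002 - 2 \left(-4\right) \left(-14\right)\right) - 1379138 = \left(-1002 - 112\right) - 1379138 = -1114 - 1379138 = -1380252$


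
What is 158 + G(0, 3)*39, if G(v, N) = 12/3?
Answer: 314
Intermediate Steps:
G(v, N) = 4 (G(v, N) = 12*(1/3) = 4)
158 + G(0, 3)*39 = 158 + 4*39 = 158 + 156 = 314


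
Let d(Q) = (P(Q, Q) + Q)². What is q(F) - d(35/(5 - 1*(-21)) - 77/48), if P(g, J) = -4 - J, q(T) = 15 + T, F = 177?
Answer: 176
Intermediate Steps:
d(Q) = 16 (d(Q) = ((-4 - Q) + Q)² = (-4)² = 16)
q(F) - d(35/(5 - 1*(-21)) - 77/48) = (15 + 177) - 1*16 = 192 - 16 = 176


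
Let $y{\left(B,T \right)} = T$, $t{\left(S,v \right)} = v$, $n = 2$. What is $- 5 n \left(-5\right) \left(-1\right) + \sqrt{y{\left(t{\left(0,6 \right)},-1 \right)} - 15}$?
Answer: $-50 + 4 i \approx -50.0 + 4.0 i$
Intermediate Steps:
$- 5 n \left(-5\right) \left(-1\right) + \sqrt{y{\left(t{\left(0,6 \right)},-1 \right)} - 15} = - 5 \cdot 2 \left(-5\right) \left(-1\right) + \sqrt{-1 - 15} = - 5 \left(\left(-10\right) \left(-1\right)\right) + \sqrt{-16} = \left(-5\right) 10 + 4 i = -50 + 4 i$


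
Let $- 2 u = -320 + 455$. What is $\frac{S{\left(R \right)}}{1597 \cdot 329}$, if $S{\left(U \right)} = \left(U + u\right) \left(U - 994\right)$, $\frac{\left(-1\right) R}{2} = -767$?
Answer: $\frac{113130}{75059} \approx 1.5072$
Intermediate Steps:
$R = 1534$ ($R = \left(-2\right) \left(-767\right) = 1534$)
$u = - \frac{135}{2}$ ($u = - \frac{-320 + 455}{2} = \left(- \frac{1}{2}\right) 135 = - \frac{135}{2} \approx -67.5$)
$S{\left(U \right)} = \left(-994 + U\right) \left(- \frac{135}{2} + U\right)$ ($S{\left(U \right)} = \left(U - \frac{135}{2}\right) \left(U - 994\right) = \left(- \frac{135}{2} + U\right) \left(-994 + U\right) = \left(-994 + U\right) \left(- \frac{135}{2} + U\right)$)
$\frac{S{\left(R \right)}}{1597 \cdot 329} = \frac{67095 + 1534^{2} - 1628341}{1597 \cdot 329} = \frac{67095 + 2353156 - 1628341}{525413} = 791910 \cdot \frac{1}{525413} = \frac{113130}{75059}$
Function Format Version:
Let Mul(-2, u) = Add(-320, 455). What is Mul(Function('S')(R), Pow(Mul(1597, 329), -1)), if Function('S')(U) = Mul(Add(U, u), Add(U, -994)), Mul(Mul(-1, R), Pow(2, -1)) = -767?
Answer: Rational(113130, 75059) ≈ 1.5072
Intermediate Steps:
R = 1534 (R = Mul(-2, -767) = 1534)
u = Rational(-135, 2) (u = Mul(Rational(-1, 2), Add(-320, 455)) = Mul(Rational(-1, 2), 135) = Rational(-135, 2) ≈ -67.500)
Function('S')(U) = Mul(Add(-994, U), Add(Rational(-135, 2), U)) (Function('S')(U) = Mul(Add(U, Rational(-135, 2)), Add(U, -994)) = Mul(Add(Rational(-135, 2), U), Add(-994, U)) = Mul(Add(-994, U), Add(Rational(-135, 2), U)))
Mul(Function('S')(R), Pow(Mul(1597, 329), -1)) = Mul(Add(67095, Pow(1534, 2), Mul(Rational(-2123, 2), 1534)), Pow(Mul(1597, 329), -1)) = Mul(Add(67095, 2353156, -1628341), Pow(525413, -1)) = Mul(791910, Rational(1, 525413)) = Rational(113130, 75059)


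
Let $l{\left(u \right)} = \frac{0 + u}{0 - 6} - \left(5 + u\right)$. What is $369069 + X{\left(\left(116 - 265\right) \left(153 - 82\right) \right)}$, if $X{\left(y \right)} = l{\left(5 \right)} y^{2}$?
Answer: $- \frac{7272276251}{6} \approx -1.212 \cdot 10^{9}$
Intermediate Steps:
$l{\left(u \right)} = -5 - \frac{7 u}{6}$ ($l{\left(u \right)} = \frac{u}{-6} - \left(5 + u\right) = u \left(- \frac{1}{6}\right) - \left(5 + u\right) = - \frac{u}{6} - \left(5 + u\right) = -5 - \frac{7 u}{6}$)
$X{\left(y \right)} = - \frac{65 y^{2}}{6}$ ($X{\left(y \right)} = \left(-5 - \frac{35}{6}\right) y^{2} = - \frac{65 y^{2}}{6}$)
$369069 + X{\left(\left(116 - 265\right) \left(153 - 82\right) \right)} = 369069 - \frac{65 \left(\left(116 - 265\right) \left(153 - 82\right)\right)^{2}}{6} = 369069 - \frac{65 \left(\left(-149\right) 71\right)^{2}}{6} = 369069 - \frac{65 \left(-10579\right)^{2}}{6} = 369069 - \frac{7274490665}{6} = - \frac{7272276251}{6}$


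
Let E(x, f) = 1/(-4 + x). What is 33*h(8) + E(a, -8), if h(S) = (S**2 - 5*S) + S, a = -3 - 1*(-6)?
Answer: 1055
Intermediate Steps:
a = 3 (a = -3 + 6 = 3)
h(S) = S**2 - 4*S
33*h(8) + E(a, -8) = 33*(8*(-4 + 8)) + 1/(-4 + 3) = 33*(8*4) + 1/(-1) = 33*32 - 1 = 1056 - 1 = 1055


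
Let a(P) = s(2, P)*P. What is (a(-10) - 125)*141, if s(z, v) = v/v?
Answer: -19035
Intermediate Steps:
s(z, v) = 1
a(P) = P (a(P) = 1*P = P)
(a(-10) - 125)*141 = (-10 - 125)*141 = -135*141 = -19035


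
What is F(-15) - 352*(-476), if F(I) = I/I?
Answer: 167553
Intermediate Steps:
F(I) = 1
F(-15) - 352*(-476) = 1 - 352*(-476) = 1 + 167552 = 167553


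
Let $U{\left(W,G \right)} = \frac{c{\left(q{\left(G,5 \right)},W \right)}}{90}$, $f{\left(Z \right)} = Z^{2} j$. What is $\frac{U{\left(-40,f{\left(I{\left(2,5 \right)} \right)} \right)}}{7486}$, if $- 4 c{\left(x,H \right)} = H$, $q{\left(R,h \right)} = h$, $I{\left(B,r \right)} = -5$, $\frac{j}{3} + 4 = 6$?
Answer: $\frac{1}{67374} \approx 1.4843 \cdot 10^{-5}$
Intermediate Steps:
$j = 6$ ($j = -12 + 3 \cdot 6 = -12 + 18 = 6$)
$f{\left(Z \right)} = 6 Z^{2}$ ($f{\left(Z \right)} = Z^{2} \cdot 6 = 6 Z^{2}$)
$c{\left(x,H \right)} = - \frac{H}{4}$
$U{\left(W,G \right)} = - \frac{W}{360}$ ($U{\left(W,G \right)} = \frac{\left(- \frac{1}{4}\right) W}{90} = - \frac{W}{4} \cdot \frac{1}{90} = - \frac{W}{360}$)
$\frac{U{\left(-40,f{\left(I{\left(2,5 \right)} \right)} \right)}}{7486} = \frac{\left(- \frac{1}{360}\right) \left(-40\right)}{7486} = \frac{1}{9} \cdot \frac{1}{7486} = \frac{1}{67374}$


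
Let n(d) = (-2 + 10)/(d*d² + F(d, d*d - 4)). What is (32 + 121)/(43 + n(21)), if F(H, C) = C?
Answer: 741897/208511 ≈ 3.5581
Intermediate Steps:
n(d) = 8/(-4 + d² + d³) (n(d) = (-2 + 10)/(d*d² + (d*d - 4)) = 8/(d³ + (d² - 4)) = 8/(d³ + (-4 + d²)) = 8/(-4 + d² + d³))
(32 + 121)/(43 + n(21)) = (32 + 121)/(43 + 8/(-4 + 21² + 21³)) = 153/(43 + 8/(-4 + 441 + 9261)) = 153/(43 + 8/9698) = 153/(43 + 8*(1/9698)) = 153/(43 + 4/4849) = 153/(208511/4849) = 153*(4849/208511) = 741897/208511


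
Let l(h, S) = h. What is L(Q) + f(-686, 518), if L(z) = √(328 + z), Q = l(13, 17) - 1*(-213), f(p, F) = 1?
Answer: 1 + √554 ≈ 24.537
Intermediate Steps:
Q = 226 (Q = 13 - 1*(-213) = 13 + 213 = 226)
L(Q) + f(-686, 518) = √(328 + 226) + 1 = √554 + 1 = 1 + √554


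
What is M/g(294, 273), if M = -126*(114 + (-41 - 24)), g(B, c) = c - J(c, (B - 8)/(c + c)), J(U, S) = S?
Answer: -64827/2861 ≈ -22.659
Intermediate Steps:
g(B, c) = c - (-8 + B)/(2*c) (g(B, c) = c - (B - 8)/(c + c) = c - (-8 + B)/(2*c))
M = -6174 (M = -126*(114 - 65) = -126*49 = -6174)
M/g(294, 273) = -6174*273/(4 + 273² - ½*294) = -6174*273/(4 + 74529 - 147) = -6174/((1/273)*74386) = -6174/5722/21 = -6174*21/5722 = -64827/2861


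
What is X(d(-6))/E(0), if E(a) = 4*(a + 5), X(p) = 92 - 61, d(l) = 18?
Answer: 31/20 ≈ 1.5500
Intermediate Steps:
X(p) = 31
E(a) = 20 + 4*a (E(a) = 4*(5 + a) = 20 + 4*a)
X(d(-6))/E(0) = 31/(20 + 4*0) = 31/(20 + 0) = 31/20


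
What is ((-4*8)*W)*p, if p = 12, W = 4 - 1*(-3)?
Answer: -2688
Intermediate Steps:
W = 7 (W = 4 + 3 = 7)
((-4*8)*W)*p = (-4*8*7)*12 = -32*7*12 = -224*12 = -2688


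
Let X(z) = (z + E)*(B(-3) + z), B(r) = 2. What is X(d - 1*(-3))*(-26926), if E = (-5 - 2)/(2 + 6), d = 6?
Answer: -9626045/4 ≈ -2.4065e+6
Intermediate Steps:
E = -7/8 ≈ -0.87500
X(z) = (2 + z)*(-7/8 + z) (X(z) = (z - 7/8)*(2 + z) = (-7/8 + z)*(2 + z) = (2 + z)*(-7/8 + z))
X(d - 1*(-3))*(-26926) = (-7/4 + (6 - 1*(-3))² + 9*(6 - 1*(-3))/8)*(-26926) = (-7/4 + (6 + 3)² + 9*(6 + 3)/8)*(-26926) = (-7/4 + 9² + (9/8)*9)*(-26926) = (-7/4 + 81 + 81/8)*(-26926) = (715/8)*(-26926) = -9626045/4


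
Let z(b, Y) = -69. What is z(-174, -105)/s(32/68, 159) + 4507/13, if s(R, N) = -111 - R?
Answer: 8556014/24635 ≈ 347.31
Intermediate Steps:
z(-174, -105)/s(32/68, 159) + 4507/13 = -69/(-111 - 32/68) + 4507/13 = -69/(-111 - 32/68) + 4507*(1/13) = -69/(-111 - 1*8/17) + 4507/13 = -69/(-111 - 8/17) + 4507/13 = -69/(-1895/17) + 4507/13 = -69*(-17/1895) + 4507/13 = 1173/1895 + 4507/13 = 8556014/24635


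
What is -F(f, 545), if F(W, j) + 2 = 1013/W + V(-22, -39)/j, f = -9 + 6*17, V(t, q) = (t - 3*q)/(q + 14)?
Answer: -2251808/253425 ≈ -8.8855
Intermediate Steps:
V(t, q) = (t - 3*q)/(14 + q)
f = 93 (f = -9 + 102 = 93)
F(W, j) = -2 + 1013/W - 19/(5*j) (F(W, j) = -2 + (1013/W + ((-22 - 3*(-39))/(14 - 39))/j) = -2 + (1013/W + ((-22 + 117)/(-25))/j) = -2 + (1013/W + (-1/25*95)/j) = -2 + (1013/W - 19/(5*j)) = -2 + 1013/W - 19/(5*j))
-F(f, 545) = -(-2 + 1013/93 - 19/5/545) = -(-2 + 1013*(1/93) - 19/5*1/545) = -(-2 + 1013/93 - 19/2725) = -1*2251808/253425 = -2251808/253425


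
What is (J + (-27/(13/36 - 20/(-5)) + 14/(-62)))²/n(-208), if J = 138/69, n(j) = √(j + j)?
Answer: -462121009*I*√26/2463519656 ≈ -0.9565*I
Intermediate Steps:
n(j) = √2*√j (n(j) = √(2*j) = √2*√j)
J = 2 (J = 138*(1/69) = 2)
(J + (-27/(13/36 - 20/(-5)) + 14/(-62)))²/n(-208) = (2 + (-27/(13/36 - 20/(-5)) + 14/(-62)))²/((√2*√(-208))) = (2 + (-27/(13*(1/36) - 20*(-⅕)) + 14*(-1/62)))²/((√2*(4*I*√13))) = (2 + (-27/(13/36 + 4) - 7/31))²/((4*I*√26)) = (2 + (-27/157/36 - 7/31))²*(-I*√26/104) = (2 + (-27*36/157 - 7/31))²*(-I*√26/104) = (2 + (-972/157 - 7/31))²*(-I*√26/104) = (2 - 31231/4867)²*(-I*√26/104) = (-21497/4867)²*(-I*√26/104) = 462121009*(-I*√26/104)/23687689 = -462121009*I*√26/2463519656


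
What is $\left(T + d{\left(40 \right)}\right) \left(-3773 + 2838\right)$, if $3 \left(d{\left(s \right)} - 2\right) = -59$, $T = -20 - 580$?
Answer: $\frac{1732555}{3} \approx 5.7752 \cdot 10^{5}$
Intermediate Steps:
$T = -600$ ($T = -20 - 580 = -600$)
$d{\left(s \right)} = - \frac{53}{3}$ ($d{\left(s \right)} = 2 + \frac{1}{3} \left(-59\right) = 2 - \frac{59}{3} = - \frac{53}{3}$)
$\left(T + d{\left(40 \right)}\right) \left(-3773 + 2838\right) = \left(-600 - \frac{53}{3}\right) \left(-3773 + 2838\right) = \left(- \frac{1853}{3}\right) \left(-935\right) = \frac{1732555}{3}$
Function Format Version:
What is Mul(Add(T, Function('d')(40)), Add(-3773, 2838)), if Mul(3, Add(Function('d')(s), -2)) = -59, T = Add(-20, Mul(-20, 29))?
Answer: Rational(1732555, 3) ≈ 5.7752e+5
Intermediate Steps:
T = -600 (T = Add(-20, -580) = -600)
Function('d')(s) = Rational(-53, 3) (Function('d')(s) = Add(2, Mul(Rational(1, 3), -59)) = Add(2, Rational(-59, 3)) = Rational(-53, 3))
Mul(Add(T, Function('d')(40)), Add(-3773, 2838)) = Mul(Add(-600, Rational(-53, 3)), Add(-3773, 2838)) = Mul(Rational(-1853, 3), -935) = Rational(1732555, 3)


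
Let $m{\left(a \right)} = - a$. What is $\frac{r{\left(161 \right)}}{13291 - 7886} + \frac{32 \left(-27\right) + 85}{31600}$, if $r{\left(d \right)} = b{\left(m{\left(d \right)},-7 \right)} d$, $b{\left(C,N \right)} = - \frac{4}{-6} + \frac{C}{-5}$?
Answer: $\frac{170089}{178224} \approx 0.95436$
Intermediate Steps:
$b{\left(C,N \right)} = \frac{2}{3} - \frac{C}{5}$ ($b{\left(C,N \right)} = \left(-4\right) \left(- \frac{1}{6}\right) + C \left(- \frac{1}{5}\right) = \frac{2}{3} - \frac{C}{5}$)
$r{\left(d \right)} = d \left(\frac{2}{3} + \frac{d}{5}\right)$ ($r{\left(d \right)} = \left(\frac{2}{3} - \frac{\left(-1\right) d}{5}\right) d = \left(\frac{2}{3} + \frac{d}{5}\right) d = d \left(\frac{2}{3} + \frac{d}{5}\right)$)
$\frac{r{\left(161 \right)}}{13291 - 7886} + \frac{32 \left(-27\right) + 85}{31600} = \frac{\frac{1}{15} \cdot 161 \left(10 + 3 \cdot 161\right)}{13291 - 7886} + \frac{32 \left(-27\right) + 85}{31600} = \frac{\frac{1}{15} \cdot 161 \left(10 + 483\right)}{13291 - 7886} + \left(-864 + 85\right) \frac{1}{31600} = \frac{\frac{1}{15} \cdot 161 \cdot 493}{5405} - \frac{779}{31600} = \frac{79373}{15} \cdot \frac{1}{5405} - \frac{779}{31600} = \frac{3451}{3525} - \frac{779}{31600} = \frac{170089}{178224}$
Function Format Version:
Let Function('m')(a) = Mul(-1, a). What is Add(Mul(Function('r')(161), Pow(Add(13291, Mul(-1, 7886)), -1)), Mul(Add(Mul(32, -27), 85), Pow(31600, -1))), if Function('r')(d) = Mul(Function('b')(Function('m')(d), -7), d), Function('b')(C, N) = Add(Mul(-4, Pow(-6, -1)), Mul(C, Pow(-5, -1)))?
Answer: Rational(170089, 178224) ≈ 0.95436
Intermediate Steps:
Function('b')(C, N) = Add(Rational(2, 3), Mul(Rational(-1, 5), C)) (Function('b')(C, N) = Add(Mul(-4, Rational(-1, 6)), Mul(C, Rational(-1, 5))) = Add(Rational(2, 3), Mul(Rational(-1, 5), C)))
Function('r')(d) = Mul(d, Add(Rational(2, 3), Mul(Rational(1, 5), d))) (Function('r')(d) = Mul(Add(Rational(2, 3), Mul(Rational(-1, 5), Mul(-1, d))), d) = Mul(Add(Rational(2, 3), Mul(Rational(1, 5), d)), d) = Mul(d, Add(Rational(2, 3), Mul(Rational(1, 5), d))))
Add(Mul(Function('r')(161), Pow(Add(13291, Mul(-1, 7886)), -1)), Mul(Add(Mul(32, -27), 85), Pow(31600, -1))) = Add(Mul(Mul(Rational(1, 15), 161, Add(10, Mul(3, 161))), Pow(Add(13291, Mul(-1, 7886)), -1)), Mul(Add(Mul(32, -27), 85), Pow(31600, -1))) = Add(Mul(Mul(Rational(1, 15), 161, Add(10, 483)), Pow(Add(13291, -7886), -1)), Mul(Add(-864, 85), Rational(1, 31600))) = Add(Mul(Mul(Rational(1, 15), 161, 493), Pow(5405, -1)), Mul(-779, Rational(1, 31600))) = Add(Mul(Rational(79373, 15), Rational(1, 5405)), Rational(-779, 31600)) = Add(Rational(3451, 3525), Rational(-779, 31600)) = Rational(170089, 178224)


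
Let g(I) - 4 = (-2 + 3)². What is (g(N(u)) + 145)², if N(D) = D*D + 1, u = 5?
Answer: 22500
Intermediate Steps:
N(D) = 1 + D² (N(D) = D² + 1 = 1 + D²)
g(I) = 5 (g(I) = 4 + (-2 + 3)² = 4 + 1² = 4 + 1 = 5)
(g(N(u)) + 145)² = (5 + 145)² = 150² = 22500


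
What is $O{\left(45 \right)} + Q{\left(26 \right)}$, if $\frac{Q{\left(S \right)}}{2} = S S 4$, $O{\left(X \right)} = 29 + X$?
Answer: $5482$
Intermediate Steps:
$Q{\left(S \right)} = 8 S^{2}$ ($Q{\left(S \right)} = 2 S S 4 = 2 S^{2} \cdot 4 = 2 \cdot 4 S^{2} = 8 S^{2}$)
$O{\left(45 \right)} + Q{\left(26 \right)} = \left(29 + 45\right) + 8 \cdot 26^{2} = 74 + 8 \cdot 676 = 74 + 5408 = 5482$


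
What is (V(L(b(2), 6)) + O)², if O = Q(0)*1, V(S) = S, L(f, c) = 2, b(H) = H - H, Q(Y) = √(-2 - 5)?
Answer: (2 + I*√7)² ≈ -3.0 + 10.583*I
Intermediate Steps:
Q(Y) = I*√7 (Q(Y) = √(-7) = I*√7)
b(H) = 0
O = I*√7 (O = (I*√7)*1 = I*√7 ≈ 2.6458*I)
(V(L(b(2), 6)) + O)² = (2 + I*√7)²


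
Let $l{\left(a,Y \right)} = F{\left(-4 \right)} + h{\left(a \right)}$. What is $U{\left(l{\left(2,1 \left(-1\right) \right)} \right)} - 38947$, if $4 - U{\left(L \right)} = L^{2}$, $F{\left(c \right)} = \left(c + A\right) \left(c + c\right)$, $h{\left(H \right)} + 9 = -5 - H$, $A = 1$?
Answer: $-39007$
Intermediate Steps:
$h{\left(H \right)} = -14 - H$ ($h{\left(H \right)} = -9 - \left(5 + H\right) = -14 - H$)
$F{\left(c \right)} = 2 c \left(1 + c\right)$ ($F{\left(c \right)} = \left(c + 1\right) \left(c + c\right) = \left(1 + c\right) 2 c = 2 c \left(1 + c\right)$)
$l{\left(a,Y \right)} = 10 - a$ ($l{\left(a,Y \right)} = 2 \left(-4\right) \left(1 - 4\right) - \left(14 + a\right) = 2 \left(-4\right) \left(-3\right) - \left(14 + a\right) = 24 - \left(14 + a\right) = 10 - a$)
$U{\left(L \right)} = 4 - L^{2}$
$U{\left(l{\left(2,1 \left(-1\right) \right)} \right)} - 38947 = \left(4 - \left(10 - 2\right)^{2}\right) - 38947 = \left(4 - 8^{2}\right) - 38947 = \left(4 - 64\right) - 38947 = -60 - 38947 = -39007$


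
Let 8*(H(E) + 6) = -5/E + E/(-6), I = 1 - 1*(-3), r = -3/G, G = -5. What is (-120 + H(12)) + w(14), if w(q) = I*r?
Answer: -59473/480 ≈ -123.90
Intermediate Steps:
r = ⅗ (r = -3/(-5) = -3*(-⅕) = ⅗ ≈ 0.60000)
I = 4 (I = 1 + 3 = 4)
w(q) = 12/5 (w(q) = 4*(⅗) = 12/5)
H(E) = -6 - 5/(8*E) - E/48 (H(E) = -6 + (-5/E + E/(-6))/8 = -6 + (-5/E + E*(-⅙))/8 = -6 + (-5/E - E/6)/8 = -6 + (-5/(8*E) - E/48) = -6 - 5/(8*E) - E/48)
(-120 + H(12)) + w(14) = (-120 + (1/48)*(-30 - 1*12*(288 + 12))/12) + 12/5 = (-120 + (1/48)*(1/12)*(-30 - 1*12*300)) + 12/5 = (-120 + (1/48)*(1/12)*(-30 - 3600)) + 12/5 = (-120 + (1/48)*(1/12)*(-3630)) + 12/5 = (-120 - 605/96) + 12/5 = -12125/96 + 12/5 = -59473/480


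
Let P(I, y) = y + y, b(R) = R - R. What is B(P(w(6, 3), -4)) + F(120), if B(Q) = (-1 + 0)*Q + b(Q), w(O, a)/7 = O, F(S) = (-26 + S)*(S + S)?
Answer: 22568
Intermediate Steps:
F(S) = 2*S*(-26 + S) (F(S) = (-26 + S)*(2*S) = 2*S*(-26 + S))
w(O, a) = 7*O
b(R) = 0
P(I, y) = 2*y
B(Q) = -Q (B(Q) = (-1 + 0)*Q + 0 = -Q + 0 = -Q)
B(P(w(6, 3), -4)) + F(120) = -2*(-4) + 2*120*(-26 + 120) = -1*(-8) + 2*120*94 = 8 + 22560 = 22568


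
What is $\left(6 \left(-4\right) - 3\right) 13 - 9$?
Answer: $-360$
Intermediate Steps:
$\left(6 \left(-4\right) - 3\right) 13 - 9 = \left(-24 - 3\right) 13 - 9 = \left(-27\right) 13 - 9 = -351 - 9 = -360$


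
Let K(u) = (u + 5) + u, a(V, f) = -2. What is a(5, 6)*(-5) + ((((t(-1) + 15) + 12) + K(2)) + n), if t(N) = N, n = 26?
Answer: 71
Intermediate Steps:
K(u) = 5 + 2*u (K(u) = (5 + u) + u = 5 + 2*u)
a(5, 6)*(-5) + ((((t(-1) + 15) + 12) + K(2)) + n) = -2*(-5) + ((((-1 + 15) + 12) + (5 + 2*2)) + 26) = 10 + (((14 + 12) + (5 + 4)) + 26) = 10 + ((26 + 9) + 26) = 10 + (35 + 26) = 10 + 61 = 71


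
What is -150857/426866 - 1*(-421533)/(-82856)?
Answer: -96218756585/17684204648 ≈ -5.4409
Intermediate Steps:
-150857/426866 - 1*(-421533)/(-82856) = -150857*1/426866 + 421533*(-1/82856) = -150857/426866 - 421533/82856 = -96218756585/17684204648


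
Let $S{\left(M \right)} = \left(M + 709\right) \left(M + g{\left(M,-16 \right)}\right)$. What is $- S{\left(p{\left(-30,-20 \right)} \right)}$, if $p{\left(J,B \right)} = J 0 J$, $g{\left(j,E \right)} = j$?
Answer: $0$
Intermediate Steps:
$p{\left(J,B \right)} = 0$ ($p{\left(J,B \right)} = 0 J = 0$)
$S{\left(M \right)} = 2 M \left(709 + M\right)$ ($S{\left(M \right)} = \left(M + 709\right) \left(M + M\right) = \left(709 + M\right) 2 M = 2 M \left(709 + M\right)$)
$- S{\left(p{\left(-30,-20 \right)} \right)} = - 2 \cdot 0 \left(709 + 0\right) = - 2 \cdot 0 \cdot 709 = \left(-1\right) 0 = 0$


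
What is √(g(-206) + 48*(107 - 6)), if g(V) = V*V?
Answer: 2*√11821 ≈ 217.45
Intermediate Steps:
g(V) = V²
√(g(-206) + 48*(107 - 6)) = √((-206)² + 48*(107 - 6)) = √(42436 + 48*101) = √(42436 + 4848) = √47284 = 2*√11821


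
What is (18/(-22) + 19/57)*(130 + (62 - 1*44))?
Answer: -2368/33 ≈ -71.758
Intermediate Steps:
(18/(-22) + 19/57)*(130 + (62 - 1*44)) = (18*(-1/22) + 19*(1/57))*(130 + (62 - 44)) = (-9/11 + ⅓)*(130 + 18) = -16/33*148 = -2368/33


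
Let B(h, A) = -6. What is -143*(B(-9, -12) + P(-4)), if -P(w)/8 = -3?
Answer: -2574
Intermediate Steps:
P(w) = 24 (P(w) = -8*(-3) = 24)
-143*(B(-9, -12) + P(-4)) = -143*(-6 + 24) = -143*18 = -2574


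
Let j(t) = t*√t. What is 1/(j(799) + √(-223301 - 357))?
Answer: 1/(799*√799 + I*√223658) ≈ 4.4258e-5 - 9.267e-7*I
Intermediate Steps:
j(t) = t^(3/2)
1/(j(799) + √(-223301 - 357)) = 1/(799^(3/2) + √(-223301 - 357)) = 1/(799*√799 + √(-223658)) = 1/(799*√799 + I*√223658)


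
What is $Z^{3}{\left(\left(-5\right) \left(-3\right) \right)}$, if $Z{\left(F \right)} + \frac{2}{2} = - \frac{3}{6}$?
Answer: $- \frac{27}{8} \approx -3.375$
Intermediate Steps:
$Z{\left(F \right)} = - \frac{3}{2}$ ($Z{\left(F \right)} = -1 - \frac{3}{6} = -1 - \frac{1}{2} = - \frac{3}{2}$)
$Z^{3}{\left(\left(-5\right) \left(-3\right) \right)} = \left(- \frac{3}{2}\right)^{3} = - \frac{27}{8}$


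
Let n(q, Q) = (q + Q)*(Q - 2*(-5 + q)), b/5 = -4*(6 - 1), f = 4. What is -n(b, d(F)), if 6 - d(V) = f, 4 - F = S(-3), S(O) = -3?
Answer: 20776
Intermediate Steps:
F = 7 (F = 4 - 1*(-3) = 4 + 3 = 7)
d(V) = 2 (d(V) = 6 - 1*4 = 6 - 4 = 2)
b = -100 (b = 5*(-4*(6 - 1)) = 5*(-4*5) = 5*(-20) = -100)
n(q, Q) = (Q + q)*(10 + Q - 2*q) (n(q, Q) = (Q + q)*(Q + (10 - 2*q)) = (Q + q)*(10 + Q - 2*q))
-n(b, d(F)) = -(2² - 2*(-100)² + 10*2 + 10*(-100) - 1*2*(-100)) = -(4 - 2*10000 + 20 - 1000 + 200) = -(4 - 20000 + 20 - 1000 + 200) = -1*(-20776) = 20776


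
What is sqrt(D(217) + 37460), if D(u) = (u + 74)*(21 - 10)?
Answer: sqrt(40661) ≈ 201.65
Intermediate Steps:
D(u) = 814 + 11*u (D(u) = (74 + u)*11 = 814 + 11*u)
sqrt(D(217) + 37460) = sqrt((814 + 11*217) + 37460) = sqrt((814 + 2387) + 37460) = sqrt(3201 + 37460) = sqrt(40661)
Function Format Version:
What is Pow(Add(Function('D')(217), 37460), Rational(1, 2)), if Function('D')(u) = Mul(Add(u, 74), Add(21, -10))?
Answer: Pow(40661, Rational(1, 2)) ≈ 201.65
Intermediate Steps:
Function('D')(u) = Add(814, Mul(11, u)) (Function('D')(u) = Mul(Add(74, u), 11) = Add(814, Mul(11, u)))
Pow(Add(Function('D')(217), 37460), Rational(1, 2)) = Pow(Add(Add(814, Mul(11, 217)), 37460), Rational(1, 2)) = Pow(Add(Add(814, 2387), 37460), Rational(1, 2)) = Pow(Add(3201, 37460), Rational(1, 2)) = Pow(40661, Rational(1, 2))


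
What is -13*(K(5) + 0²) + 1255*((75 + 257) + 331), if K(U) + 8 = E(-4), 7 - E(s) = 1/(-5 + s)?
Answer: 7488689/9 ≈ 8.3208e+5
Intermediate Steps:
E(s) = 7 - 1/(-5 + s)
K(U) = -8/9 (K(U) = -8 + (-36 + 7*(-4))/(-5 - 4) = -8 + (-36 - 28)/(-9) = -8 - ⅑*(-64) = -8 + 64/9 = -8/9)
-13*(K(5) + 0²) + 1255*((75 + 257) + 331) = -13*(-8/9 + 0²) + 1255*((75 + 257) + 331) = -13*(-8/9 + 0) + 1255*(332 + 331) = -13*(-8/9) + 1255*663 = 104/9 + 832065 = 7488689/9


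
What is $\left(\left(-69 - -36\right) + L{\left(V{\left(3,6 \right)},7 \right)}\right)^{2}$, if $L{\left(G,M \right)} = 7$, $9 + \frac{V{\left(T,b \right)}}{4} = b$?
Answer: $676$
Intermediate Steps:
$V{\left(T,b \right)} = -36 + 4 b$
$\left(\left(-69 - -36\right) + L{\left(V{\left(3,6 \right)},7 \right)}\right)^{2} = \left(\left(-69 - -36\right) + 7\right)^{2} = \left(\left(-69 + 36\right) + 7\right)^{2} = \left(-33 + 7\right)^{2} = \left(-26\right)^{2} = 676$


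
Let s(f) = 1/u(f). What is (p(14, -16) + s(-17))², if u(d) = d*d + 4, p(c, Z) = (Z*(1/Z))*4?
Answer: 1375929/85849 ≈ 16.027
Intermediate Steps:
p(c, Z) = 4 (p(c, Z) = (Z/Z)*4 = 1*4 = 4)
u(d) = 4 + d² (u(d) = d² + 4 = 4 + d²)
s(f) = 1/(4 + f²)
(p(14, -16) + s(-17))² = (4 + 1/(4 + (-17)²))² = (4 + 1/(4 + 289))² = (4 + 1/293)² = (1173/293)² = 1375929/85849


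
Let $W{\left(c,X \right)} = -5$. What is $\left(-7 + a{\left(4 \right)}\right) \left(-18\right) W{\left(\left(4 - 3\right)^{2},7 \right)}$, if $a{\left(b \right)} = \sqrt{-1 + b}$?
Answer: $-630 + 90 \sqrt{3} \approx -474.12$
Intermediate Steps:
$\left(-7 + a{\left(4 \right)}\right) \left(-18\right) W{\left(\left(4 - 3\right)^{2},7 \right)} = \left(-7 + \sqrt{-1 + 4}\right) \left(-18\right) \left(-5\right) = \left(-7 + \sqrt{3}\right) \left(-18\right) \left(-5\right) = \left(126 - 18 \sqrt{3}\right) \left(-5\right) = -630 + 90 \sqrt{3}$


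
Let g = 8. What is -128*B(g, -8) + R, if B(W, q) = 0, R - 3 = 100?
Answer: 103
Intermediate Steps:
R = 103 (R = 3 + 100 = 103)
-128*B(g, -8) + R = -128*0 + 103 = 0 + 103 = 103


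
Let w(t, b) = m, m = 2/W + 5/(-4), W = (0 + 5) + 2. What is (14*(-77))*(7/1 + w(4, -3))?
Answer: -13013/2 ≈ -6506.5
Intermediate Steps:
W = 7 (W = 5 + 2 = 7)
m = -27/28 (m = 2/7 + 5/(-4) = 2*(⅐) + 5*(-¼) = 2/7 - 5/4 = -27/28 ≈ -0.96429)
w(t, b) = -27/28
(14*(-77))*(7/1 + w(4, -3)) = (14*(-77))*(7/1 - 27/28) = -1078*(7*1 - 27/28) = -1078*(7 - 27/28) = -1078*169/28 = -13013/2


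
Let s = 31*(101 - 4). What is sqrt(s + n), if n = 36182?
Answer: sqrt(39189) ≈ 197.96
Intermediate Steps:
s = 3007 (s = 31*97 = 3007)
sqrt(s + n) = sqrt(3007 + 36182) = sqrt(39189)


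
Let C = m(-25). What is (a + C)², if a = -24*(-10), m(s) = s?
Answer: 46225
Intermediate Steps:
a = 240
C = -25
(a + C)² = (240 - 25)² = 215² = 46225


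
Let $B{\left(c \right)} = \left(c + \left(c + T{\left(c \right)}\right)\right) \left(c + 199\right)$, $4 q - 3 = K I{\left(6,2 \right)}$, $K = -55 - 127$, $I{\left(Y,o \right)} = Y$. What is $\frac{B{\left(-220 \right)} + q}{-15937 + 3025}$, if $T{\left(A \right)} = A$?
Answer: $- \frac{18117}{17216} \approx -1.0523$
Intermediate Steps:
$K = -182$ ($K = -55 - 127 = -182$)
$q = - \frac{1089}{4}$ ($q = \frac{3}{4} + \frac{\left(-182\right) 6}{4} = \frac{3}{4} + \frac{1}{4} \left(-1092\right) = \frac{3}{4} - 273 = - \frac{1089}{4} \approx -272.25$)
$B{\left(c \right)} = 3 c \left(199 + c\right)$ ($B{\left(c \right)} = \left(c + \left(c + c\right)\right) \left(c + 199\right) = \left(c + 2 c\right) \left(199 + c\right) = 3 c \left(199 + c\right)$)
$\frac{B{\left(-220 \right)} + q}{-15937 + 3025} = \frac{3 \left(-220\right) \left(199 - 220\right) - \frac{1089}{4}}{-15937 + 3025} = \frac{3 \left(-220\right) \left(-21\right) - \frac{1089}{4}}{-12912} = \left(13860 - \frac{1089}{4}\right) \left(- \frac{1}{12912}\right) = \frac{54351}{4} \left(- \frac{1}{12912}\right) = - \frac{18117}{17216}$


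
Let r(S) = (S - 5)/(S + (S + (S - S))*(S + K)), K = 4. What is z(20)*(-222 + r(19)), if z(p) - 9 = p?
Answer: -1467661/228 ≈ -6437.1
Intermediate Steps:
z(p) = 9 + p
r(S) = (-5 + S)/(S + S*(4 + S)) (r(S) = (S - 5)/(S + (S + (S - S))*(S + 4)) = (-5 + S)/(S + (S + 0)*(4 + S)) = (-5 + S)/(S + S*(4 + S)))
z(20)*(-222 + r(19)) = (9 + 20)*(-222 + (-5 + 19)/(19*(5 + 19))) = 29*(-222 + (1/19)*14/24) = 29*(-222 + (1/19)*(1/24)*14) = 29*(-222 + 7/228) = 29*(-50609/228) = -1467661/228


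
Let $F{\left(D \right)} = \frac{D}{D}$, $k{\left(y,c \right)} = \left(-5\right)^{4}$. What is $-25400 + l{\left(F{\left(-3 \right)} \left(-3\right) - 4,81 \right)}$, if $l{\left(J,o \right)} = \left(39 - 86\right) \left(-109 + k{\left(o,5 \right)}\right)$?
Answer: $-49652$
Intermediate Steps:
$k{\left(y,c \right)} = 625$
$F{\left(D \right)} = 1$
$l{\left(J,o \right)} = -24252$ ($l{\left(J,o \right)} = \left(39 - 86\right) \left(-109 + 625\right) = \left(-47\right) 516 = -24252$)
$-25400 + l{\left(F{\left(-3 \right)} \left(-3\right) - 4,81 \right)} = -25400 - 24252 = -49652$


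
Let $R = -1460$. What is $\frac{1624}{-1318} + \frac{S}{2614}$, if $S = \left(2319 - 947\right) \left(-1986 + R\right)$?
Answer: $- \frac{1558908288}{861313} \approx -1809.9$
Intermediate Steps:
$S = -4727912$ ($S = \left(2319 - 947\right) \left(-1986 - 1460\right) = 1372 \left(-3446\right) = -4727912$)
$\frac{1624}{-1318} + \frac{S}{2614} = \frac{1624}{-1318} - \frac{4727912}{2614} = 1624 \left(- \frac{1}{1318}\right) - \frac{2363956}{1307} = - \frac{812}{659} - \frac{2363956}{1307} = - \frac{1558908288}{861313}$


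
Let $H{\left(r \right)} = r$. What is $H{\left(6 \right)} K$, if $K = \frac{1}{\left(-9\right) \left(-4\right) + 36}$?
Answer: $\frac{1}{12} \approx 0.083333$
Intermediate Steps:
$K = \frac{1}{72}$ ($K = \frac{1}{36 + 36} = \frac{1}{72} \approx 0.013889$)
$H{\left(6 \right)} K = 6 \cdot \frac{1}{72} = \frac{1}{12}$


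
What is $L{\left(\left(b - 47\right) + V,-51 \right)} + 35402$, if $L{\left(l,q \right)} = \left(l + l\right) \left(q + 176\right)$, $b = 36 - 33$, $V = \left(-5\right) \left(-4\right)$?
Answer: $29402$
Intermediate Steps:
$V = 20$
$b = 3$
$L{\left(l,q \right)} = 2 l \left(176 + q\right)$
$L{\left(\left(b - 47\right) + V,-51 \right)} + 35402 = 2 \left(\left(3 - 47\right) + 20\right) \left(176 - 51\right) + 35402 = 2 \left(-44 + 20\right) 125 + 35402 = 2 \left(-24\right) 125 + 35402 = -6000 + 35402 = 29402$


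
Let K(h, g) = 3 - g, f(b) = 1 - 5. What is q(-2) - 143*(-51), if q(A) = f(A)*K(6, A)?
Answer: 7273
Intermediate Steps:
f(b) = -4
q(A) = -12 + 4*A (q(A) = -4*(3 - A) = -12 + 4*A)
q(-2) - 143*(-51) = (-12 + 4*(-2)) - 143*(-51) = (-12 - 8) + 7293 = -20 + 7293 = 7273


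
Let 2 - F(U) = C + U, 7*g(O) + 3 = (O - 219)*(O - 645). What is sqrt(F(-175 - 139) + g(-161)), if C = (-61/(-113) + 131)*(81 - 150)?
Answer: sqrt(33252508079)/791 ≈ 230.53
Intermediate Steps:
C = -1025616/113 (C = (-61*(-1/113) + 131)*(-69) = (61/113 + 131)*(-69) = (14864/113)*(-69) = -1025616/113 ≈ -9076.3)
g(O) = -3/7 + (-645 + O)*(-219 + O)/7 (g(O) = -3/7 + ((O - 219)*(O - 645))/7 = -3/7 + ((-219 + O)*(-645 + O))/7 = -3/7 + ((-645 + O)*(-219 + O))/7 = -3/7 + (-645 + O)*(-219 + O)/7)
F(U) = 1025842/113 - U (F(U) = 2 - (-1025616/113 + U) = 2 + (1025616/113 - U) = 1025842/113 - U)
sqrt(F(-175 - 139) + g(-161)) = sqrt((1025842/113 - (-175 - 139)) + (141252/7 - 864/7*(-161) + (1/7)*(-161)**2)) = sqrt((1025842/113 - 1*(-314)) + (141252/7 + 19872 + (1/7)*25921)) = sqrt((1025842/113 + 314) + (141252/7 + 19872 + 3703)) = sqrt(1061324/113 + 306277/7) = sqrt(42038569/791) = sqrt(33252508079)/791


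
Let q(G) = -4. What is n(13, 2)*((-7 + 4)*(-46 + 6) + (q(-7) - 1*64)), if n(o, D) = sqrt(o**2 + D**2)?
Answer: 52*sqrt(173) ≈ 683.95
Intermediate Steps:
n(o, D) = sqrt(D**2 + o**2)
n(13, 2)*((-7 + 4)*(-46 + 6) + (q(-7) - 1*64)) = sqrt(2**2 + 13**2)*((-7 + 4)*(-46 + 6) + (-4 - 1*64)) = sqrt(4 + 169)*(-3*(-40) + (-4 - 64)) = sqrt(173)*(120 - 68) = sqrt(173)*52 = 52*sqrt(173)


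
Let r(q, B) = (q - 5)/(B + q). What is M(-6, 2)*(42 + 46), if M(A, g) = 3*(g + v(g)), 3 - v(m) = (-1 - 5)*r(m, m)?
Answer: 132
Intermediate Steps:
r(q, B) = (-5 + q)/(B + q)
v(m) = 3 + 3*(-5 + m)/m (v(m) = 3 - (-1 - 5)*(-5 + m)/(m + m) = 3 - (-6)*(-5 + m)/((2*m)) = 3 - (-6)*(1/(2*m))*(-5 + m) = 3 - (-6)*(-5 + m)/(2*m) = 3 - (-3)*(-5 + m)/m = 3 + 3*(-5 + m)/m)
M(A, g) = 18 - 45/g + 3*g (M(A, g) = 3*(g + (6 - 15/g)) = 3*(6 + g - 15/g) = 18 - 45/g + 3*g)
M(-6, 2)*(42 + 46) = (18 - 45/2 + 3*2)*(42 + 46) = (18 - 45*½ + 6)*88 = (18 - 45/2 + 6)*88 = (3/2)*88 = 132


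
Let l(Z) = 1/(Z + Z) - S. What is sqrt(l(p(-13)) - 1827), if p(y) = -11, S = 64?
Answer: I*sqrt(915266)/22 ≈ 43.486*I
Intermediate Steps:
l(Z) = -64 + 1/(2*Z) (l(Z) = 1/(Z + Z) - 1*64 = 1/(2*Z) - 64 = -64 + 1/(2*Z))
sqrt(l(p(-13)) - 1827) = sqrt((-64 + (1/2)/(-11)) - 1827) = sqrt((-64 + (1/2)*(-1/11)) - 1827) = sqrt((-64 - 1/22) - 1827) = sqrt(-1409/22 - 1827) = sqrt(-41603/22) = I*sqrt(915266)/22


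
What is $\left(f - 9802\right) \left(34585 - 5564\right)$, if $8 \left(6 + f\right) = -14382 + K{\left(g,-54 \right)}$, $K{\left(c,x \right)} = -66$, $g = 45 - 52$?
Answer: $-337049894$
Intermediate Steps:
$g = -7$ ($g = 45 - 52 = -7$)
$f = -1812$ ($f = -6 + \frac{-14382 - 66}{8} = -6 + \frac{1}{8} \left(-14448\right) = -6 - 1806 = -1812$)
$\left(f - 9802\right) \left(34585 - 5564\right) = \left(-1812 - 9802\right) \left(34585 - 5564\right) = \left(-11614\right) 29021 = -337049894$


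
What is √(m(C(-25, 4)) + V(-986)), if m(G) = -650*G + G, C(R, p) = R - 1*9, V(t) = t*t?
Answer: √994262 ≈ 997.13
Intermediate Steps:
V(t) = t²
C(R, p) = -9 + R (C(R, p) = R - 9 = -9 + R)
m(G) = -649*G
√(m(C(-25, 4)) + V(-986)) = √(-649*(-9 - 25) + (-986)²) = √(-649*(-34) + 972196) = √(22066 + 972196) = √994262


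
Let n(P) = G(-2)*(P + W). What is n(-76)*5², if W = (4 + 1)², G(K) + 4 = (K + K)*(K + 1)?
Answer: 0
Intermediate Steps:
G(K) = -4 + 2*K*(1 + K) (G(K) = -4 + (K + K)*(K + 1) = -4 + (2*K)*(1 + K) = -4 + 2*K*(1 + K))
W = 25 (W = 5² = 25)
n(P) = 0 (n(P) = (-4 + 2*(-2) + 2*(-2)²)*(P + 25) = (-4 - 4 + 2*4)*(25 + P) = (-4 - 4 + 8)*(25 + P) = 0*(25 + P) = 0)
n(-76)*5² = 0*5² = 0*25 = 0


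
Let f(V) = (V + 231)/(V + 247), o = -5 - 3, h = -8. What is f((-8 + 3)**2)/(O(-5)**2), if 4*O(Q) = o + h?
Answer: 1/17 ≈ 0.058824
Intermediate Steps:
o = -8
f(V) = (231 + V)/(247 + V)
O(Q) = -4 (O(Q) = (-8 - 8)/4 = (1/4)*(-16) = -4)
f((-8 + 3)**2)/(O(-5)**2) = ((231 + (-8 + 3)**2)/(247 + (-8 + 3)**2))/((-4)**2) = ((231 + (-5)**2)/(247 + (-5)**2))/16 = ((231 + 25)/(247 + 25))*(1/16) = (256/272)*(1/16) = ((1/272)*256)*(1/16) = (16/17)*(1/16) = 1/17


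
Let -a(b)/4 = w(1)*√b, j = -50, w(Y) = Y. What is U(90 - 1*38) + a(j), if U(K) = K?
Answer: 52 - 20*I*√2 ≈ 52.0 - 28.284*I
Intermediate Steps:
a(b) = -4*√b
U(90 - 1*38) + a(j) = (90 - 1*38) - 20*I*√2 = (90 - 38) - 20*I*√2 = 52 - 20*I*√2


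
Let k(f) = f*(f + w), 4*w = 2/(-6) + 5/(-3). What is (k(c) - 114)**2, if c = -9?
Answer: 3249/4 ≈ 812.25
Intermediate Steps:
w = -1/2 (w = (2/(-6) + 5/(-3))/4 = (2*(-1/6) + 5*(-1/3))/4 = (-1/3 - 5/3)/4 = (1/4)*(-2) = -1/2 ≈ -0.50000)
k(f) = f*(-1/2 + f) (k(f) = f*(f - 1/2) = f*(-1/2 + f))
(k(c) - 114)**2 = (-9*(-1/2 - 9) - 114)**2 = (-9*(-19/2) - 114)**2 = (171/2 - 114)**2 = (-57/2)**2 = 3249/4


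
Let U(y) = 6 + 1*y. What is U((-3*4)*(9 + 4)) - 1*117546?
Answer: -117696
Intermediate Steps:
U(y) = 6 + y
U((-3*4)*(9 + 4)) - 1*117546 = (6 + (-3*4)*(9 + 4)) - 1*117546 = (6 - 12*13) - 117546 = (6 - 156) - 117546 = -150 - 117546 = -117696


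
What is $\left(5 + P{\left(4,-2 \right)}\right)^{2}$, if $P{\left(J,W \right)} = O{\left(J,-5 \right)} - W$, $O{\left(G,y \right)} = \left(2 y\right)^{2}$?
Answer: $11449$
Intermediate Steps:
$O{\left(G,y \right)} = 4 y^{2}$
$P{\left(J,W \right)} = 100 - W$ ($P{\left(J,W \right)} = 4 \left(-5\right)^{2} - W = 4 \cdot 25 - W = 100 - W$)
$\left(5 + P{\left(4,-2 \right)}\right)^{2} = \left(5 + \left(100 - -2\right)\right)^{2} = \left(5 + \left(100 + 2\right)\right)^{2} = \left(5 + 102\right)^{2} = 107^{2} = 11449$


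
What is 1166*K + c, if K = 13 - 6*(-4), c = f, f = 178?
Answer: 43320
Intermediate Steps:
c = 178
K = 37 (K = 13 + 24 = 37)
1166*K + c = 1166*37 + 178 = 43142 + 178 = 43320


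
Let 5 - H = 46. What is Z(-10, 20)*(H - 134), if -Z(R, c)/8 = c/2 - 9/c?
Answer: 13370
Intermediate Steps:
H = -41 (H = 5 - 1*46 = 5 - 46 = -41)
Z(R, c) = -4*c + 72/c (Z(R, c) = -8*(c/2 - 9/c) = -4*c + 72/c)
Z(-10, 20)*(H - 134) = (-4*20 + 72/20)*(-41 - 134) = (-80 + 72*(1/20))*(-175) = (-80 + 18/5)*(-175) = -382/5*(-175) = 13370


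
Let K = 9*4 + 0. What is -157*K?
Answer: -5652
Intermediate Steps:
K = 36 (K = 36 + 0 = 36)
-157*K = -157*36 = -5652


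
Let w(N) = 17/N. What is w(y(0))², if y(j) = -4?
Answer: 289/16 ≈ 18.063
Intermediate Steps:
w(y(0))² = (17/(-4))² = (17*(-¼))² = (-17/4)² = 289/16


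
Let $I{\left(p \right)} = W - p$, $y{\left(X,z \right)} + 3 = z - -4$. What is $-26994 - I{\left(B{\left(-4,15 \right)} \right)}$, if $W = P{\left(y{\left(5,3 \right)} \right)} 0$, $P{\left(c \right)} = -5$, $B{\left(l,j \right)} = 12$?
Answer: $-26982$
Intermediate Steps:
$y{\left(X,z \right)} = 1 + z$ ($y{\left(X,z \right)} = -3 + \left(z - -4\right) = -3 + \left(z + 4\right) = -3 + \left(4 + z\right) = 1 + z$)
$W = 0$ ($W = \left(-5\right) 0 = 0$)
$I{\left(p \right)} = - p$ ($I{\left(p \right)} = 0 - p = - p$)
$-26994 - I{\left(B{\left(-4,15 \right)} \right)} = -26994 - \left(-1\right) 12 = -26994 - -12 = -26994 + 12 = -26982$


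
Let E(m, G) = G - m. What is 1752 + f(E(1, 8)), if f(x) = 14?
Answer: 1766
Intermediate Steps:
1752 + f(E(1, 8)) = 1752 + 14 = 1766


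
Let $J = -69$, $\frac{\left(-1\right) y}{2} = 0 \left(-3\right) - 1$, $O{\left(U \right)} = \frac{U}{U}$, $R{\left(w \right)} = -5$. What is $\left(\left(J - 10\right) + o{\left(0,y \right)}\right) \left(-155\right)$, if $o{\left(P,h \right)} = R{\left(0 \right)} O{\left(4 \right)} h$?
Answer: $13795$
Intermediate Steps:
$O{\left(U \right)} = 1$
$y = 2$ ($y = - 2 \left(0 \left(-3\right) - 1\right) = - 2 \left(0 - 1\right) = \left(-2\right) \left(-1\right) = 2$)
$o{\left(P,h \right)} = - 5 h$ ($o{\left(P,h \right)} = \left(-5\right) 1 h = - 5 h$)
$\left(\left(J - 10\right) + o{\left(0,y \right)}\right) \left(-155\right) = \left(\left(-69 - 10\right) - 10\right) \left(-155\right) = \left(-79 - 10\right) \left(-155\right) = \left(-89\right) \left(-155\right) = 13795$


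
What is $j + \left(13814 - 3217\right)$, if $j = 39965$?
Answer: $50562$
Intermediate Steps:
$j + \left(13814 - 3217\right) = 39965 + \left(13814 - 3217\right) = 39965 + 10597 = 50562$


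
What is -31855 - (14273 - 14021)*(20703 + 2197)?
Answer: -5802655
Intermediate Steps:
-31855 - (14273 - 14021)*(20703 + 2197) = -31855 - 252*22900 = -31855 - 1*5770800 = -31855 - 5770800 = -5802655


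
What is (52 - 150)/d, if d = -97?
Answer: 98/97 ≈ 1.0103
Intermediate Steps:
(52 - 150)/d = (52 - 150)/(-97) = -98*(-1/97) = 98/97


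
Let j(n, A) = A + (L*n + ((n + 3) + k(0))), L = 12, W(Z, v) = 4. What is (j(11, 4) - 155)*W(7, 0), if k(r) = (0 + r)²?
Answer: -20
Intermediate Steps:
k(r) = r²
j(n, A) = 3 + A + 13*n (j(n, A) = A + (12*n + ((n + 3) + 0²)) = A + (12*n + ((3 + n) + 0)) = A + (12*n + (3 + n)) = A + (3 + 13*n) = 3 + A + 13*n)
(j(11, 4) - 155)*W(7, 0) = ((3 + 4 + 13*11) - 155)*4 = ((3 + 4 + 143) - 155)*4 = (150 - 155)*4 = -5*4 = -20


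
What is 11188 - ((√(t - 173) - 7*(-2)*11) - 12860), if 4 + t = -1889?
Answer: 23894 - I*√2066 ≈ 23894.0 - 45.453*I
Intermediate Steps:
t = -1893 (t = -4 - 1889 = -1893)
11188 - ((√(t - 173) - 7*(-2)*11) - 12860) = 11188 - ((√(-1893 - 173) - 7*(-2)*11) - 12860) = 11188 - ((√(-2066) + 14*11) - 12860) = 11188 - ((I*√2066 + 154) - 12860) = 11188 - ((154 + I*√2066) - 12860) = 11188 - (-12706 + I*√2066) = 11188 + (12706 - I*√2066) = 23894 - I*√2066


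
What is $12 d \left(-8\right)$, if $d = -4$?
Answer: $384$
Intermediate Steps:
$12 d \left(-8\right) = 12 \left(-4\right) \left(-8\right) = \left(-48\right) \left(-8\right) = 384$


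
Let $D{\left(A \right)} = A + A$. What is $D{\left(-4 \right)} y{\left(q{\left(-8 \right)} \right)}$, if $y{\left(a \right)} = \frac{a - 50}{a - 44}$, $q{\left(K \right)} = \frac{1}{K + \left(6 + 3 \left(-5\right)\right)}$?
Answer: $- \frac{6808}{749} \approx -9.0894$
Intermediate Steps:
$D{\left(A \right)} = 2 A$
$q{\left(K \right)} = \frac{1}{-9 + K}$ ($q{\left(K \right)} = \frac{1}{K + \left(6 - 15\right)} = \frac{1}{K - 9} = \frac{1}{-9 + K}$)
$y{\left(a \right)} = \frac{-50 + a}{-44 + a}$
$D{\left(-4 \right)} y{\left(q{\left(-8 \right)} \right)} = 2 \left(-4\right) \frac{-50 + \frac{1}{-9 - 8}}{-44 + \frac{1}{-9 - 8}} = - 8 \frac{-50 + \frac{1}{-17}}{-44 + \frac{1}{-17}} = - 8 \frac{-50 - \frac{1}{17}}{-44 - \frac{1}{17}} = - 8 \frac{1}{- \frac{749}{17}} \left(- \frac{851}{17}\right) = - 8 \left(\left(- \frac{17}{749}\right) \left(- \frac{851}{17}\right)\right) = \left(-8\right) \frac{851}{749} = - \frac{6808}{749}$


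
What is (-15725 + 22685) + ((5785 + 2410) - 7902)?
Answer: 7253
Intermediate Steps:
(-15725 + 22685) + ((5785 + 2410) - 7902) = 6960 + (8195 - 7902) = 6960 + 293 = 7253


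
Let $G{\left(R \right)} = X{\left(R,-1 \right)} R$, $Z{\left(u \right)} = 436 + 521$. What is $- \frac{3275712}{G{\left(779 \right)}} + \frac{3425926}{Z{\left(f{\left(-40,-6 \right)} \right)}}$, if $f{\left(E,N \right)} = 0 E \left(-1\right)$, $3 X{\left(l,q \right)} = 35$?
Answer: $\frac{84003303238}{26092605} \approx 3219.4$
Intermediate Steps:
$X{\left(l,q \right)} = \frac{35}{3}$ ($X{\left(l,q \right)} = \frac{1}{3} \cdot 35 = \frac{35}{3}$)
$f{\left(E,N \right)} = 0$ ($f{\left(E,N \right)} = 0 \left(-1\right) = 0$)
$Z{\left(u \right)} = 957$
$G{\left(R \right)} = \frac{35 R}{3}$
$- \frac{3275712}{G{\left(779 \right)}} + \frac{3425926}{Z{\left(f{\left(-40,-6 \right)} \right)}} = - \frac{3275712}{\frac{35}{3} \cdot 779} + \frac{3425926}{957} = - \frac{3275712}{\frac{27265}{3}} + 3425926 \cdot \frac{1}{957} = \left(-3275712\right) \frac{3}{27265} + \frac{3425926}{957} = - \frac{9827136}{27265} + \frac{3425926}{957} = \frac{84003303238}{26092605}$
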